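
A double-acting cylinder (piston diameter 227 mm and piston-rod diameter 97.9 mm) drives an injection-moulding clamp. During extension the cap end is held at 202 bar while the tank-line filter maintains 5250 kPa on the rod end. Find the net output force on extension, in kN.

Cap-side area A_cap = π/4 × (227 mm)² = 40470 mm^2
Rod-side annular area A_ann = π/4 × (227² − 97.9²) = 32940 mm^2
Net thrust = P_cap·A_cap − P_rod·A_ann = 817.5 kN − 173.0 kN

F ≈ 645 kN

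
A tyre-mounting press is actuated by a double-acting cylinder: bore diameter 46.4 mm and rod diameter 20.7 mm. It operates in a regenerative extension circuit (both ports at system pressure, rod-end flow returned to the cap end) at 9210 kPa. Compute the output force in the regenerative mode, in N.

F ≈ 3100 N

With equal pressure on both faces, forces on the annular region cancel; the net push is pressure × rod cross-section.
Rod cross-section A_rod = π/4 × (20.7 mm)² = 336.5 mm^2
F = P × A_rod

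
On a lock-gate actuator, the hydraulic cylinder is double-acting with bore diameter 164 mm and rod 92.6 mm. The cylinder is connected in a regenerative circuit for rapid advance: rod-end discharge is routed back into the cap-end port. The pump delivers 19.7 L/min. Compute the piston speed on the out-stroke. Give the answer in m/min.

In regeneration the rod-end outflow joins the pump flow into the cap end, so the net volume the pump must supply per unit advance equals the rod cross-section area.
Rod cross-section A_rod = π/4 × (92.6 mm)² = 6735 mm^2
v = Q_pump / A_rod

v ≈ 2.93 m/min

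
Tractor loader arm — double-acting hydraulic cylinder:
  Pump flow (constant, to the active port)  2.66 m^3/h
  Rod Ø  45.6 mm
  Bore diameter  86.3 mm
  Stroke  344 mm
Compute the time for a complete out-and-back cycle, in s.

Cap-side area A_cap = π/4 × (86.3 mm)² = 5849 mm^2
Rod-side annular area A_ann = π/4 × (86.3² − 45.6²) = 4216 mm^2
t_ext = A_cap·L/Q = 2.723 s
t_ret = A_ann·L/Q = 1.963 s
t_cycle = t_ext + t_ret

t ≈ 4.69 s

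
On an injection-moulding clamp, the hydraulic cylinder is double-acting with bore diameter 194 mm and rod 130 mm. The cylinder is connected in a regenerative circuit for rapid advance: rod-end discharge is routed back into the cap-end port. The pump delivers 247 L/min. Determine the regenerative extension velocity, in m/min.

In regeneration the rod-end outflow joins the pump flow into the cap end, so the net volume the pump must supply per unit advance equals the rod cross-section area.
Rod cross-section A_rod = π/4 × (130 mm)² = 13270 mm^2
v = Q_pump / A_rod

v ≈ 18.6 m/min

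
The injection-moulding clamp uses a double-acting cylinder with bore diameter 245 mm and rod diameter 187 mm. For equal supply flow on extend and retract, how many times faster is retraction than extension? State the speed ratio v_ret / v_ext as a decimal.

Cap-side area A_cap = π/4 × (245 mm)² = 47140 mm^2
Rod-side annular area A_ann = π/4 × (245² − 187²) = 19680 mm^2
For equal Q, v ∝ 1/A, so v_ret/v_ext = A_cap/A_ann.

v_ret/v_ext ≈ 2.40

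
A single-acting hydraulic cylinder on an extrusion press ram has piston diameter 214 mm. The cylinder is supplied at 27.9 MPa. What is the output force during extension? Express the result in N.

F ≈ 1.00e6 N

Cap-side area A_cap = π/4 × (214 mm)² = 35970 mm^2
F = P × A_cap = 27.9 MPa × A_cap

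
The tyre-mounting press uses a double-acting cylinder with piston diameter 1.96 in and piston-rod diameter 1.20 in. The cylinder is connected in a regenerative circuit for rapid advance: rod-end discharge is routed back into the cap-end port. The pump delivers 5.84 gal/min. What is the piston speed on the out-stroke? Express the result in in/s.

v ≈ 19.9 in/s

In regeneration the rod-end outflow joins the pump flow into the cap end, so the net volume the pump must supply per unit advance equals the rod cross-section area.
Rod cross-section A_rod = π/4 × (1.20 in)² = 1.131 in^2
v = Q_pump / A_rod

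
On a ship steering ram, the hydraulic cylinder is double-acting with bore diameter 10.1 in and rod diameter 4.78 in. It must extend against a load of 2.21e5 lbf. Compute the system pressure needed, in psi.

P ≈ 2760 psi

Cap-side area A_cap = π/4 × (10.1 in)² = 80.12 in^2
P = F / A = 2.21e5 lbf / A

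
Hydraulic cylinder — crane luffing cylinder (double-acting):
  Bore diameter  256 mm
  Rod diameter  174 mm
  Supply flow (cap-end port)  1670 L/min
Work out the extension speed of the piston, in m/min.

v ≈ 32.4 m/min

Cap-side area A_cap = π/4 × (256 mm)² = 51470 mm^2
v = Q / A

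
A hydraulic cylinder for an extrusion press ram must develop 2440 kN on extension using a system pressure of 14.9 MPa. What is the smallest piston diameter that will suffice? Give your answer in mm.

Extension force acts on the full piston face: F = P × (π/4)D².
D = √(4F / (πP)) = √(4 × 2440 kN / (π × 14.9 MPa))

D ≈ 457 mm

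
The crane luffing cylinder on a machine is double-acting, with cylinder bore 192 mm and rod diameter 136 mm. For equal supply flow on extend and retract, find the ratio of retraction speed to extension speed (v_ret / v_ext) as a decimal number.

Cap-side area A_cap = π/4 × (192 mm)² = 28950 mm^2
Rod-side annular area A_ann = π/4 × (192² − 136²) = 14430 mm^2
For equal Q, v ∝ 1/A, so v_ret/v_ext = A_cap/A_ann.

v_ret/v_ext ≈ 2.01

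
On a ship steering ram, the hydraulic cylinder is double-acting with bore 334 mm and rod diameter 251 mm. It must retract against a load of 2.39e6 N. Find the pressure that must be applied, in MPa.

Rod-side annular area A_ann = π/4 × (334² − 251²) = 38140 mm^2
Retraction: pressure acts on the annular area.
P = F / A = 2.39e6 N / A

P ≈ 62.7 MPa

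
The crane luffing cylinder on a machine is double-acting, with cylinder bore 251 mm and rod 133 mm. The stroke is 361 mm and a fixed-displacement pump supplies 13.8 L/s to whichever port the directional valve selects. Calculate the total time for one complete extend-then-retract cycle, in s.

t ≈ 2.23 s

Cap-side area A_cap = π/4 × (251 mm)² = 49480 mm^2
Rod-side annular area A_ann = π/4 × (251² − 133²) = 35590 mm^2
t_ext = A_cap·L/Q = 1.294 s
t_ret = A_ann·L/Q = 0.9310 s
t_cycle = t_ext + t_ret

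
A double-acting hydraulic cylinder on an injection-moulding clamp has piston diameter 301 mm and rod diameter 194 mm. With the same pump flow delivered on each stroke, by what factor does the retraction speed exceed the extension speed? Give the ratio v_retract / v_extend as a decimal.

v_ret/v_ext ≈ 1.71

Cap-side area A_cap = π/4 × (301 mm)² = 71160 mm^2
Rod-side annular area A_ann = π/4 × (301² − 194²) = 41600 mm^2
For equal Q, v ∝ 1/A, so v_ret/v_ext = A_cap/A_ann.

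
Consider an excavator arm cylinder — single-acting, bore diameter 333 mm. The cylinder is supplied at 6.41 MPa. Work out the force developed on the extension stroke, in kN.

F ≈ 558 kN

Cap-side area A_cap = π/4 × (333 mm)² = 87090 mm^2
F = P × A_cap = 6.41 MPa × A_cap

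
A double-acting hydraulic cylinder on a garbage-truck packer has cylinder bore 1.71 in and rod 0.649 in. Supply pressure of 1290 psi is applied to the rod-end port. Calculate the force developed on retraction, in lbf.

Rod-side annular area A_ann = π/4 × (1.71² − 0.649²) = 1.966 in^2
On retraction the pressure acts on the annular area (bore minus rod).
F = P × A_ann

F ≈ 2540 lbf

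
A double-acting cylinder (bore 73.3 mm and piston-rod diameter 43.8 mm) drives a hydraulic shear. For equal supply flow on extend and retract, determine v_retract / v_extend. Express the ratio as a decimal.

Cap-side area A_cap = π/4 × (73.3 mm)² = 4220 mm^2
Rod-side annular area A_ann = π/4 × (73.3² − 43.8²) = 2713 mm^2
For equal Q, v ∝ 1/A, so v_ret/v_ext = A_cap/A_ann.

v_ret/v_ext ≈ 1.56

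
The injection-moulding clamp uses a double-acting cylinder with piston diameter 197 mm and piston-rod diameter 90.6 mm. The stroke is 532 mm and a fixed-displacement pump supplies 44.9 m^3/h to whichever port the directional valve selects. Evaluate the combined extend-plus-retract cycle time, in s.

Cap-side area A_cap = π/4 × (197 mm)² = 30480 mm^2
Rod-side annular area A_ann = π/4 × (197² − 90.6²) = 24030 mm^2
t_ext = A_cap·L/Q = 1.300 s
t_ret = A_ann·L/Q = 1.025 s
t_cycle = t_ext + t_ret

t ≈ 2.33 s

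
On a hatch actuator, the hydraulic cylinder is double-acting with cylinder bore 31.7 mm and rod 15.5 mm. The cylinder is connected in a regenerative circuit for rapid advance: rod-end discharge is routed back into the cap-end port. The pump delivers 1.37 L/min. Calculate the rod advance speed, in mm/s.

In regeneration the rod-end outflow joins the pump flow into the cap end, so the net volume the pump must supply per unit advance equals the rod cross-section area.
Rod cross-section A_rod = π/4 × (15.5 mm)² = 188.7 mm^2
v = Q_pump / A_rod

v ≈ 121 mm/s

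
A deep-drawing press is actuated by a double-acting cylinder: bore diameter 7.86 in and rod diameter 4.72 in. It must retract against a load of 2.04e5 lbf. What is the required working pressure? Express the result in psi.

Rod-side annular area A_ann = π/4 × (7.86² − 4.72²) = 31.02 in^2
Retraction: pressure acts on the annular area.
P = F / A = 2.04e5 lbf / A

P ≈ 6580 psi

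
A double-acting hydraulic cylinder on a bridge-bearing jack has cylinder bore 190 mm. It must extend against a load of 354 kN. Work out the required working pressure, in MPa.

P ≈ 12.5 MPa

Cap-side area A_cap = π/4 × (190 mm)² = 28350 mm^2
P = F / A = 354 kN / A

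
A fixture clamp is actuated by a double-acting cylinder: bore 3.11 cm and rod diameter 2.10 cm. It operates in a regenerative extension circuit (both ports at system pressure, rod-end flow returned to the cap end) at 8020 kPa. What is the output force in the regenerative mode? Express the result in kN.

With equal pressure on both faces, forces on the annular region cancel; the net push is pressure × rod cross-section.
Rod cross-section A_rod = π/4 × (2.10 cm)² = 3.464 cm^2
F = P × A_rod

F ≈ 2.78 kN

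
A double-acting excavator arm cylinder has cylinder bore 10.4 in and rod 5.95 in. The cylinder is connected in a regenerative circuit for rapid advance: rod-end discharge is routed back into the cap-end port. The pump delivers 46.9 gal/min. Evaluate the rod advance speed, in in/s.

v ≈ 6.49 in/s

In regeneration the rod-end outflow joins the pump flow into the cap end, so the net volume the pump must supply per unit advance equals the rod cross-section area.
Rod cross-section A_rod = π/4 × (5.95 in)² = 27.81 in^2
v = Q_pump / A_rod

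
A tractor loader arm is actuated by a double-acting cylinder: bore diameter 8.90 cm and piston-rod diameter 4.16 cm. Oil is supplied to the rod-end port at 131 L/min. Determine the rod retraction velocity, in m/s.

v ≈ 0.449 m/s

Rod-side annular area A_ann = π/4 × (8.90² − 4.16²) = 48.62 cm^2
Flow into the rod-end port fills the annular volume.
v = Q / A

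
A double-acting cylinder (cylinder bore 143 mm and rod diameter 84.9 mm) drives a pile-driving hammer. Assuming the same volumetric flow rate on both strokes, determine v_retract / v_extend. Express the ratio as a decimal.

Cap-side area A_cap = π/4 × (143 mm)² = 16060 mm^2
Rod-side annular area A_ann = π/4 × (143² − 84.9²) = 10400 mm^2
For equal Q, v ∝ 1/A, so v_ret/v_ext = A_cap/A_ann.

v_ret/v_ext ≈ 1.54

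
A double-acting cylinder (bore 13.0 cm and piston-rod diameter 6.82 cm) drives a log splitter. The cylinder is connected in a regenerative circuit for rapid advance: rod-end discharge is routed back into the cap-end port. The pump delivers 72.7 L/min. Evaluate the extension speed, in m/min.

v ≈ 19.9 m/min

In regeneration the rod-end outflow joins the pump flow into the cap end, so the net volume the pump must supply per unit advance equals the rod cross-section area.
Rod cross-section A_rod = π/4 × (6.82 cm)² = 36.53 cm^2
v = Q_pump / A_rod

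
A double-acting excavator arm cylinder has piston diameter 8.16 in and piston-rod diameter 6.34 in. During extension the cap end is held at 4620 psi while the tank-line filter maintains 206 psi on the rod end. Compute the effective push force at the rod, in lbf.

F ≈ 2.37e5 lbf

Cap-side area A_cap = π/4 × (8.16 in)² = 52.30 in^2
Rod-side annular area A_ann = π/4 × (8.16² − 6.34²) = 20.73 in^2
Net thrust = P_cap·A_cap − P_rod·A_ann = 2.416e5 lbf − 4270 lbf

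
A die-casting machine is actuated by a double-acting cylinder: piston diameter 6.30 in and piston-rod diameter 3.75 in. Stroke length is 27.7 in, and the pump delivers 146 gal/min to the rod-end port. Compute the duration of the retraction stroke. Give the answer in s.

t ≈ 0.992 s

Rod-side annular area A_ann = π/4 × (6.30² − 3.75²) = 20.13 in^2
Swept volume V = A × L; t = V / Q = A·L / Q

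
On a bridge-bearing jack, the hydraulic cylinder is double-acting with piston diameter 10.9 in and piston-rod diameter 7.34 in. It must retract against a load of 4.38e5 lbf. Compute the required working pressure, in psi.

Rod-side annular area A_ann = π/4 × (10.9² − 7.34²) = 51.00 in^2
Retraction: pressure acts on the annular area.
P = F / A = 4.38e5 lbf / A

P ≈ 8590 psi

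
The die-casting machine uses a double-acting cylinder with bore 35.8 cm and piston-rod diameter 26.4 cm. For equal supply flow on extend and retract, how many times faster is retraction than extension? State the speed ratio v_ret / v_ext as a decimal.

Cap-side area A_cap = π/4 × (35.8 cm)² = 1007 cm^2
Rod-side annular area A_ann = π/4 × (35.8² − 26.4²) = 459.2 cm^2
For equal Q, v ∝ 1/A, so v_ret/v_ext = A_cap/A_ann.

v_ret/v_ext ≈ 2.19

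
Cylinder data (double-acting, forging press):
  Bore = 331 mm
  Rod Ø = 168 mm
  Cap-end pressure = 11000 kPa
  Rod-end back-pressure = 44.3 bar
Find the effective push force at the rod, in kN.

Cap-side area A_cap = π/4 × (331 mm)² = 86050 mm^2
Rod-side annular area A_ann = π/4 × (331² − 168²) = 63880 mm^2
Net thrust = P_cap·A_cap − P_rod·A_ann = 946.5 kN − 283.0 kN

F ≈ 664 kN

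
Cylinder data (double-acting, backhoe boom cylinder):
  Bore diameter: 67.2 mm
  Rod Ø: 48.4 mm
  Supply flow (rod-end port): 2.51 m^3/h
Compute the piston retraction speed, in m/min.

v ≈ 24.5 m/min

Rod-side annular area A_ann = π/4 × (67.2² − 48.4²) = 1707 mm^2
Flow into the rod-end port fills the annular volume.
v = Q / A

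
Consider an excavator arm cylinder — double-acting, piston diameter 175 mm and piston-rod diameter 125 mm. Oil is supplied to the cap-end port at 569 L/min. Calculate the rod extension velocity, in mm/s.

Cap-side area A_cap = π/4 × (175 mm)² = 24050 mm^2
v = Q / A

v ≈ 394 mm/s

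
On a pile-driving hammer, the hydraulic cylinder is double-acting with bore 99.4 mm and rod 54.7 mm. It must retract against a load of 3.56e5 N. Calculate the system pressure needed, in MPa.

Rod-side annular area A_ann = π/4 × (99.4² − 54.7²) = 5410 mm^2
Retraction: pressure acts on the annular area.
P = F / A = 3.56e5 N / A

P ≈ 65.8 MPa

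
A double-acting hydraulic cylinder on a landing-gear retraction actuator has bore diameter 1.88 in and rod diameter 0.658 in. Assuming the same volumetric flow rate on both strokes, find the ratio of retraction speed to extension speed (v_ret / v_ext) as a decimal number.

v_ret/v_ext ≈ 1.14

Cap-side area A_cap = π/4 × (1.88 in)² = 2.776 in^2
Rod-side annular area A_ann = π/4 × (1.88² − 0.658²) = 2.436 in^2
For equal Q, v ∝ 1/A, so v_ret/v_ext = A_cap/A_ann.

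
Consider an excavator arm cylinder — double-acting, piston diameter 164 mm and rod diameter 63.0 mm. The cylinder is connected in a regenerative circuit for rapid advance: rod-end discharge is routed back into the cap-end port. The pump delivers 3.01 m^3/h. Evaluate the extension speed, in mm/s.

In regeneration the rod-end outflow joins the pump flow into the cap end, so the net volume the pump must supply per unit advance equals the rod cross-section area.
Rod cross-section A_rod = π/4 × (63.0 mm)² = 3117 mm^2
v = Q_pump / A_rod

v ≈ 268 mm/s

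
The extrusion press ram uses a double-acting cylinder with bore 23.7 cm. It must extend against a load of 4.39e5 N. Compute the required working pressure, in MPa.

P ≈ 9.95 MPa

Cap-side area A_cap = π/4 × (23.7 cm)² = 441.2 cm^2
P = F / A = 4.39e5 N / A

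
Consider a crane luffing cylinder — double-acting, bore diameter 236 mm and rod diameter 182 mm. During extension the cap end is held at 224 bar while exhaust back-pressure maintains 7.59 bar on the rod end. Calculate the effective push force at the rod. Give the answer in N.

Cap-side area A_cap = π/4 × (236 mm)² = 43740 mm^2
Rod-side annular area A_ann = π/4 × (236² − 182²) = 17730 mm^2
Net thrust = P_cap·A_cap − P_rod·A_ann = 9.799e5 N − 13460 N

F ≈ 9.66e5 N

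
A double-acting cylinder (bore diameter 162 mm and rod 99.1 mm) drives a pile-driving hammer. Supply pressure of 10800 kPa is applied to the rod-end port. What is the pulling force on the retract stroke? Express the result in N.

F ≈ 1.39e5 N

Rod-side annular area A_ann = π/4 × (162² − 99.1²) = 12900 mm^2
On retraction the pressure acts on the annular area (bore minus rod).
F = P × A_ann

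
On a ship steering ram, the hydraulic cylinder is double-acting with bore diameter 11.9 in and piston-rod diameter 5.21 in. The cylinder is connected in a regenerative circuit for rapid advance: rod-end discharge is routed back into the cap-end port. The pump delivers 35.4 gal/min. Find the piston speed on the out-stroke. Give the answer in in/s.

In regeneration the rod-end outflow joins the pump flow into the cap end, so the net volume the pump must supply per unit advance equals the rod cross-section area.
Rod cross-section A_rod = π/4 × (5.21 in)² = 21.32 in^2
v = Q_pump / A_rod

v ≈ 6.39 in/s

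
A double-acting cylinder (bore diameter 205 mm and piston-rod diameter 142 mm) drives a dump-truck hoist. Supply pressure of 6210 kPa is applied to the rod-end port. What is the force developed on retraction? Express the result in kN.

Rod-side annular area A_ann = π/4 × (205² − 142²) = 17170 mm^2
On retraction the pressure acts on the annular area (bore minus rod).
F = P × A_ann

F ≈ 107 kN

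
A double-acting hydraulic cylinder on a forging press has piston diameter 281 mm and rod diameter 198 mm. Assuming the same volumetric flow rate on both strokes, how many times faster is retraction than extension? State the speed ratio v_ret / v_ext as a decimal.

v_ret/v_ext ≈ 1.99

Cap-side area A_cap = π/4 × (281 mm)² = 62020 mm^2
Rod-side annular area A_ann = π/4 × (281² − 198²) = 31230 mm^2
For equal Q, v ∝ 1/A, so v_ret/v_ext = A_cap/A_ann.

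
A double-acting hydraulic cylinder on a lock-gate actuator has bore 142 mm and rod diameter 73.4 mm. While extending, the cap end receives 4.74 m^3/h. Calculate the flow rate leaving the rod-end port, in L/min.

Cap-side area A_cap = π/4 × (142 mm)² = 15840 mm^2
Rod-side annular area A_ann = π/4 × (142² − 73.4²) = 11610 mm^2
Piston speed v = Q_in/A_cap; rod-end outflow Q_out = v × A_ann = Q_in × A_ann/A_cap.

Q_out ≈ 57.9 L/min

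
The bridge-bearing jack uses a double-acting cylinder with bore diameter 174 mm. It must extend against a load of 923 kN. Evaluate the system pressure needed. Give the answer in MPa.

Cap-side area A_cap = π/4 × (174 mm)² = 23780 mm^2
P = F / A = 923 kN / A

P ≈ 38.8 MPa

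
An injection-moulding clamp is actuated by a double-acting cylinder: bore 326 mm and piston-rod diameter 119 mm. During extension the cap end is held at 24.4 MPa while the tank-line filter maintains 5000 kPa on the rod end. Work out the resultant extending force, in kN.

Cap-side area A_cap = π/4 × (326 mm)² = 83470 mm^2
Rod-side annular area A_ann = π/4 × (326² − 119²) = 72350 mm^2
Net thrust = P_cap·A_cap − P_rod·A_ann = 2037 kN − 361.7 kN

F ≈ 1670 kN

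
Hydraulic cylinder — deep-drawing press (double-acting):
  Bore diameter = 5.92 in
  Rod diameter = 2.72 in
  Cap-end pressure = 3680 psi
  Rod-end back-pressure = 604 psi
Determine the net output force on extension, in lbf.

F ≈ 88200 lbf

Cap-side area A_cap = π/4 × (5.92 in)² = 27.53 in^2
Rod-side annular area A_ann = π/4 × (5.92² − 2.72²) = 21.71 in^2
Net thrust = P_cap·A_cap − P_rod·A_ann = 1.013e5 lbf − 13120 lbf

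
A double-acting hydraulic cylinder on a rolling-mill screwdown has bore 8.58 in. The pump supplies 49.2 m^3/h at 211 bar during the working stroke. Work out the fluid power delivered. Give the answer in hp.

Hydraulic power = P × Q

W ≈ 387 hp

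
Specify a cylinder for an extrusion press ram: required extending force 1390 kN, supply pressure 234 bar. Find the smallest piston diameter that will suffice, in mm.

Extension force acts on the full piston face: F = P × (π/4)D².
D = √(4F / (πP)) = √(4 × 1390 kN / (π × 234 bar))

D ≈ 275 mm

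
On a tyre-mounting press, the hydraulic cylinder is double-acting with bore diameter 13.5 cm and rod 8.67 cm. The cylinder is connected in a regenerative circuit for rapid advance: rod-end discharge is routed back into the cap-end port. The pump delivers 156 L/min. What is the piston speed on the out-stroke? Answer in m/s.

In regeneration the rod-end outflow joins the pump flow into the cap end, so the net volume the pump must supply per unit advance equals the rod cross-section area.
Rod cross-section A_rod = π/4 × (8.67 cm)² = 59.04 cm^2
v = Q_pump / A_rod

v ≈ 0.440 m/s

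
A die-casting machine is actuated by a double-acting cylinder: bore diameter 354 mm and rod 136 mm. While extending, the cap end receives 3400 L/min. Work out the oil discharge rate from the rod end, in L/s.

Cap-side area A_cap = π/4 × (354 mm)² = 98420 mm^2
Rod-side annular area A_ann = π/4 × (354² − 136²) = 83900 mm^2
Piston speed v = Q_in/A_cap; rod-end outflow Q_out = v × A_ann = Q_in × A_ann/A_cap.

Q_out ≈ 48.3 L/s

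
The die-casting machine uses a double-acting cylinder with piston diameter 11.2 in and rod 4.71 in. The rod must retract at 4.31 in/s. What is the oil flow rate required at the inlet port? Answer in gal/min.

Rod-side annular area A_ann = π/4 × (11.2² − 4.71²) = 81.10 in^2
Q = A × v

Q ≈ 90.8 gal/min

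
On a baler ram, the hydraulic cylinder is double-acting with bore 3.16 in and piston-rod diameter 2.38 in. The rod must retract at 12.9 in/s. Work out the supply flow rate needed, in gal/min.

Rod-side annular area A_ann = π/4 × (3.16² − 2.38²) = 3.394 in^2
Q = A × v

Q ≈ 11.4 gal/min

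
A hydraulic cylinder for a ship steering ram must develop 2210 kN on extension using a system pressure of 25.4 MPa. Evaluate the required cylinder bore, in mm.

Extension force acts on the full piston face: F = P × (π/4)D².
D = √(4F / (πP)) = √(4 × 2210 kN / (π × 25.4 MPa))

D ≈ 333 mm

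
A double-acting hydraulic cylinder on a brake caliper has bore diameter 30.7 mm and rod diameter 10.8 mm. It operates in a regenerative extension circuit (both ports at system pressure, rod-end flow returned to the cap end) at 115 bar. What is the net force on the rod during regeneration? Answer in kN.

F ≈ 1.05 kN

With equal pressure on both faces, forces on the annular region cancel; the net push is pressure × rod cross-section.
Rod cross-section A_rod = π/4 × (10.8 mm)² = 91.61 mm^2
F = P × A_rod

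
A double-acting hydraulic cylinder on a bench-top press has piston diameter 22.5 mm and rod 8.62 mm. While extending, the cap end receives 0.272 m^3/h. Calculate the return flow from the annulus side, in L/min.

Cap-side area A_cap = π/4 × (22.5 mm)² = 397.6 mm^2
Rod-side annular area A_ann = π/4 × (22.5² − 8.62²) = 339.2 mm^2
Piston speed v = Q_in/A_cap; rod-end outflow Q_out = v × A_ann = Q_in × A_ann/A_cap.

Q_out ≈ 3.87 L/min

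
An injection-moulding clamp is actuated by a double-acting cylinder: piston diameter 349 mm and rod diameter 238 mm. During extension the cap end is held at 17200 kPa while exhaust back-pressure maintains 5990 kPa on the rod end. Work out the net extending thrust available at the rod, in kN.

Cap-side area A_cap = π/4 × (349 mm)² = 95660 mm^2
Rod-side annular area A_ann = π/4 × (349² − 238²) = 51170 mm^2
Net thrust = P_cap·A_cap − P_rod·A_ann = 1645 kN − 306.5 kN

F ≈ 1340 kN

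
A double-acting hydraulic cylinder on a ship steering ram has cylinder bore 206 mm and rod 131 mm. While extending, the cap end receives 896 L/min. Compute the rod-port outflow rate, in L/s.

Cap-side area A_cap = π/4 × (206 mm)² = 33330 mm^2
Rod-side annular area A_ann = π/4 × (206² − 131²) = 19850 mm^2
Piston speed v = Q_in/A_cap; rod-end outflow Q_out = v × A_ann = Q_in × A_ann/A_cap.

Q_out ≈ 8.89 L/s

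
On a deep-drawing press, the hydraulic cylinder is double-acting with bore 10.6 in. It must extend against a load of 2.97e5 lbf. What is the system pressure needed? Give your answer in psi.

Cap-side area A_cap = π/4 × (10.6 in)² = 88.25 in^2
P = F / A = 2.97e5 lbf / A

P ≈ 3370 psi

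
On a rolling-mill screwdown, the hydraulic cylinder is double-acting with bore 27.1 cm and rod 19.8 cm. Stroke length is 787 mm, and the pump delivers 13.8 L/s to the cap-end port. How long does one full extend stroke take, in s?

t ≈ 3.29 s

Cap-side area A_cap = π/4 × (27.1 cm)² = 576.8 cm^2
Swept volume V = A × L; t = V / Q = A·L / Q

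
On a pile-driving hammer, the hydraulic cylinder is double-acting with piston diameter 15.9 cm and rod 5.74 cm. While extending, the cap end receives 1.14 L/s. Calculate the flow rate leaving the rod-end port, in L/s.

Cap-side area A_cap = π/4 × (15.9 cm)² = 198.6 cm^2
Rod-side annular area A_ann = π/4 × (15.9² − 5.74²) = 172.7 cm^2
Piston speed v = Q_in/A_cap; rod-end outflow Q_out = v × A_ann = Q_in × A_ann/A_cap.

Q_out ≈ 0.991 L/s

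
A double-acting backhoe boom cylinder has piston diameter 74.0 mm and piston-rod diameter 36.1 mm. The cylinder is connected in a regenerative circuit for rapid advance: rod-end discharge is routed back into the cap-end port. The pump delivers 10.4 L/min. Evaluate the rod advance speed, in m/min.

In regeneration the rod-end outflow joins the pump flow into the cap end, so the net volume the pump must supply per unit advance equals the rod cross-section area.
Rod cross-section A_rod = π/4 × (36.1 mm)² = 1024 mm^2
v = Q_pump / A_rod

v ≈ 10.2 m/min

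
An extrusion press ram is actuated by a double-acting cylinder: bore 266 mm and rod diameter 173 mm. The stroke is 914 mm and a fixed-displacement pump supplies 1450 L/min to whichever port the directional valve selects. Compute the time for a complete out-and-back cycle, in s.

t ≈ 3.31 s

Cap-side area A_cap = π/4 × (266 mm)² = 55570 mm^2
Rod-side annular area A_ann = π/4 × (266² − 173²) = 32070 mm^2
t_ext = A_cap·L/Q = 2.102 s
t_ret = A_ann·L/Q = 1.213 s
t_cycle = t_ext + t_ret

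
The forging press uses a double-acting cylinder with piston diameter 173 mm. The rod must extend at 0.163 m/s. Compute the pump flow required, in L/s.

Cap-side area A_cap = π/4 × (173 mm)² = 23510 mm^2
Q = A × v

Q ≈ 3.83 L/s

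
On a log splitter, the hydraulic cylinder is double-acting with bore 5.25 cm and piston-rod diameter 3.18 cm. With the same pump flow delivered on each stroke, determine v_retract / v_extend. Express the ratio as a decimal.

Cap-side area A_cap = π/4 × (5.25 cm)² = 21.65 cm^2
Rod-side annular area A_ann = π/4 × (5.25² − 3.18²) = 13.71 cm^2
For equal Q, v ∝ 1/A, so v_ret/v_ext = A_cap/A_ann.

v_ret/v_ext ≈ 1.58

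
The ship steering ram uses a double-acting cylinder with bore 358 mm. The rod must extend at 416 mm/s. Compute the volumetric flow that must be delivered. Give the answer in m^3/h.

Q ≈ 151 m^3/h

Cap-side area A_cap = π/4 × (358 mm)² = 1.007e5 mm^2
Q = A × v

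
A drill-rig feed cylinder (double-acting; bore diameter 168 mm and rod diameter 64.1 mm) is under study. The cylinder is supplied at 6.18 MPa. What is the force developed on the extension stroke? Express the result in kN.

Cap-side area A_cap = π/4 × (168 mm)² = 22170 mm^2
F = P × A_cap = 6.18 MPa × A_cap

F ≈ 137 kN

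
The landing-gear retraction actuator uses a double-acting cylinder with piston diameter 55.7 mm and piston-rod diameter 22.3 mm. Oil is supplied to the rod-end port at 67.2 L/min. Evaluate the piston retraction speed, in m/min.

Rod-side annular area A_ann = π/4 × (55.7² − 22.3²) = 2046 mm^2
Flow into the rod-end port fills the annular volume.
v = Q / A

v ≈ 32.8 m/min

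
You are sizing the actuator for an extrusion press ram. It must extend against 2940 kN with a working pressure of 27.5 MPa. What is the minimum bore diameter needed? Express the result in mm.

Extension force acts on the full piston face: F = P × (π/4)D².
D = √(4F / (πP)) = √(4 × 2940 kN / (π × 27.5 MPa))

D ≈ 369 mm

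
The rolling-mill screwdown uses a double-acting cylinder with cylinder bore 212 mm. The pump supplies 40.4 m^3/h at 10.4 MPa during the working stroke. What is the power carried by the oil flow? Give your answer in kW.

Hydraulic power = P × Q

W ≈ 117 kW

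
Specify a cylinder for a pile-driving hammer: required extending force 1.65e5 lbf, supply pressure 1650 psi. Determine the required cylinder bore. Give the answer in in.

D ≈ 11.3 in

Extension force acts on the full piston face: F = P × (π/4)D².
D = √(4F / (πP)) = √(4 × 1.65e5 lbf / (π × 1650 psi))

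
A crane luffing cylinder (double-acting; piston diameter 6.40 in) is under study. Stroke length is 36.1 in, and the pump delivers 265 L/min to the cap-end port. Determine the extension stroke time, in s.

t ≈ 4.31 s

Cap-side area A_cap = π/4 × (6.40 in)² = 32.17 in^2
Swept volume V = A × L; t = V / Q = A·L / Q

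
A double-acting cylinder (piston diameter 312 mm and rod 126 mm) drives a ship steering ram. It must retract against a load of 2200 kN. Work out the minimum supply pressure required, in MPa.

P ≈ 34.4 MPa

Rod-side annular area A_ann = π/4 × (312² − 126²) = 63980 mm^2
Retraction: pressure acts on the annular area.
P = F / A = 2200 kN / A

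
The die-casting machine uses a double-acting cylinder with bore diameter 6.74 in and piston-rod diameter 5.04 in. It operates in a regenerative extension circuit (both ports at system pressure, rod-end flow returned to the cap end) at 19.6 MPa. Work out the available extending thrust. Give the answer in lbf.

With equal pressure on both faces, forces on the annular region cancel; the net push is pressure × rod cross-section.
Rod cross-section A_rod = π/4 × (5.04 in)² = 19.95 in^2
F = P × A_rod

F ≈ 56700 lbf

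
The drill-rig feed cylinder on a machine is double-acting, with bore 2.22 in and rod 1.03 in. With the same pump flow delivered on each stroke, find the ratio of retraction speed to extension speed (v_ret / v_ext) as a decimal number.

Cap-side area A_cap = π/4 × (2.22 in)² = 3.871 in^2
Rod-side annular area A_ann = π/4 × (2.22² − 1.03²) = 3.038 in^2
For equal Q, v ∝ 1/A, so v_ret/v_ext = A_cap/A_ann.

v_ret/v_ext ≈ 1.27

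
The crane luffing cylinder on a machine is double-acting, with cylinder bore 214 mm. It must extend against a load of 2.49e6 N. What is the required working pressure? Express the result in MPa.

P ≈ 69.2 MPa

Cap-side area A_cap = π/4 × (214 mm)² = 35970 mm^2
P = F / A = 2.49e6 N / A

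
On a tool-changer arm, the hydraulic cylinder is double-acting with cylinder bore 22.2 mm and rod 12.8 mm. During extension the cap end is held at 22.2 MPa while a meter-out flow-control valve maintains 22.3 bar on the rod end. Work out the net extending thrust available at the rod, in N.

F ≈ 8020 N

Cap-side area A_cap = π/4 × (22.2 mm)² = 387.1 mm^2
Rod-side annular area A_ann = π/4 × (22.2² − 12.8²) = 258.4 mm^2
Net thrust = P_cap·A_cap − P_rod·A_ann = 8593 N − 576.2 N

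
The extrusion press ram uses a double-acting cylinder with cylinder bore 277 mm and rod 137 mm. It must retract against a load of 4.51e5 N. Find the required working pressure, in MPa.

P ≈ 9.91 MPa

Rod-side annular area A_ann = π/4 × (277² − 137²) = 45520 mm^2
Retraction: pressure acts on the annular area.
P = F / A = 4.51e5 N / A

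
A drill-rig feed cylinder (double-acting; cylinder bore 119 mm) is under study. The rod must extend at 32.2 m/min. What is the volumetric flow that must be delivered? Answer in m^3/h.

Cap-side area A_cap = π/4 × (119 mm)² = 11120 mm^2
Q = A × v

Q ≈ 21.5 m^3/h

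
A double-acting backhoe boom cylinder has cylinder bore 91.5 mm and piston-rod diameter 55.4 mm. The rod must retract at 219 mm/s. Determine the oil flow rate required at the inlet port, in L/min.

Rod-side annular area A_ann = π/4 × (91.5² − 55.4²) = 4165 mm^2
Q = A × v

Q ≈ 54.7 L/min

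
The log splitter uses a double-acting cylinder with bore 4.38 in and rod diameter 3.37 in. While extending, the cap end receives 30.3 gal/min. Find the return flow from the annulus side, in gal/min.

Q_out ≈ 12.4 gal/min

Cap-side area A_cap = π/4 × (4.38 in)² = 15.07 in^2
Rod-side annular area A_ann = π/4 × (4.38² − 3.37²) = 6.148 in^2
Piston speed v = Q_in/A_cap; rod-end outflow Q_out = v × A_ann = Q_in × A_ann/A_cap.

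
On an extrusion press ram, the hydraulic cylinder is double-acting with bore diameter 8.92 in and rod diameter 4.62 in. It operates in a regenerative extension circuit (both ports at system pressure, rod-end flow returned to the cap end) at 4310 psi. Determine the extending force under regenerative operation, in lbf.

F ≈ 72300 lbf

With equal pressure on both faces, forces on the annular region cancel; the net push is pressure × rod cross-section.
Rod cross-section A_rod = π/4 × (4.62 in)² = 16.76 in^2
F = P × A_rod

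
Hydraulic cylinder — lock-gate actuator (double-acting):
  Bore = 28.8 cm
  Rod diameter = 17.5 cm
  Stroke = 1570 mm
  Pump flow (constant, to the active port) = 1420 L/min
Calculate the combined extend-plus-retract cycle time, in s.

Cap-side area A_cap = π/4 × (28.8 cm)² = 651.4 cm^2
Rod-side annular area A_ann = π/4 × (28.8² − 17.5²) = 410.9 cm^2
t_ext = A_cap·L/Q = 4.322 s
t_ret = A_ann·L/Q = 2.726 s
t_cycle = t_ext + t_ret

t ≈ 7.05 s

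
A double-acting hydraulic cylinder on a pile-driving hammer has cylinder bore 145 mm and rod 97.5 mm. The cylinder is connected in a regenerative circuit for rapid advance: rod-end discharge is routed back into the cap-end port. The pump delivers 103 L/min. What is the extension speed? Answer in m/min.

In regeneration the rod-end outflow joins the pump flow into the cap end, so the net volume the pump must supply per unit advance equals the rod cross-section area.
Rod cross-section A_rod = π/4 × (97.5 mm)² = 7466 mm^2
v = Q_pump / A_rod

v ≈ 13.8 m/min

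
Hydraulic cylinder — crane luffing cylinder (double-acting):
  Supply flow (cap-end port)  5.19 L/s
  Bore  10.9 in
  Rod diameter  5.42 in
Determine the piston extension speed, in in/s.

Cap-side area A_cap = π/4 × (10.9 in)² = 93.31 in^2
v = Q / A

v ≈ 3.39 in/s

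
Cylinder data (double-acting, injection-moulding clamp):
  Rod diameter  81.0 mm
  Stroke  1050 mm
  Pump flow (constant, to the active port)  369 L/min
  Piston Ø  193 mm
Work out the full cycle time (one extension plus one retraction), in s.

Cap-side area A_cap = π/4 × (193 mm)² = 29260 mm^2
Rod-side annular area A_ann = π/4 × (193² − 81.0²) = 24100 mm^2
t_ext = A_cap·L/Q = 4.995 s
t_ret = A_ann·L/Q = 4.115 s
t_cycle = t_ext + t_ret

t ≈ 9.11 s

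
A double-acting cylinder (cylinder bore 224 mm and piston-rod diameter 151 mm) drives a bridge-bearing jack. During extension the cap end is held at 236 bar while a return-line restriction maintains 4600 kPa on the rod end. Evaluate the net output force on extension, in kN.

F ≈ 831 kN

Cap-side area A_cap = π/4 × (224 mm)² = 39410 mm^2
Rod-side annular area A_ann = π/4 × (224² − 151²) = 21500 mm^2
Net thrust = P_cap·A_cap − P_rod·A_ann = 930.0 kN − 98.90 kN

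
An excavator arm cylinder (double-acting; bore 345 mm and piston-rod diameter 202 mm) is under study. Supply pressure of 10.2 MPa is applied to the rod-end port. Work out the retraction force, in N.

F ≈ 6.27e5 N

Rod-side annular area A_ann = π/4 × (345² − 202²) = 61430 mm^2
On retraction the pressure acts on the annular area (bore minus rod).
F = P × A_ann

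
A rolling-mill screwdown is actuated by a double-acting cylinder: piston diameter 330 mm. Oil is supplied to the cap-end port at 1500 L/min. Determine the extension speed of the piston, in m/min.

v ≈ 17.5 m/min

Cap-side area A_cap = π/4 × (330 mm)² = 85530 mm^2
v = Q / A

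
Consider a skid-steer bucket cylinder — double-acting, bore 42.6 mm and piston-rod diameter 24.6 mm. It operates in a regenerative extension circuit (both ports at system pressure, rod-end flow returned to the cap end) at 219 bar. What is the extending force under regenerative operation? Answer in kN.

F ≈ 10.4 kN

With equal pressure on both faces, forces on the annular region cancel; the net push is pressure × rod cross-section.
Rod cross-section A_rod = π/4 × (24.6 mm)² = 475.3 mm^2
F = P × A_rod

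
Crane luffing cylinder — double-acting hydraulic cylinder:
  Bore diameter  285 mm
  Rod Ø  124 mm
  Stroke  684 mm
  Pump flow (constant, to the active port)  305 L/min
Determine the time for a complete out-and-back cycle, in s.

t ≈ 15.5 s

Cap-side area A_cap = π/4 × (285 mm)² = 63790 mm^2
Rod-side annular area A_ann = π/4 × (285² − 124²) = 51720 mm^2
t_ext = A_cap·L/Q = 8.584 s
t_ret = A_ann·L/Q = 6.959 s
t_cycle = t_ext + t_ret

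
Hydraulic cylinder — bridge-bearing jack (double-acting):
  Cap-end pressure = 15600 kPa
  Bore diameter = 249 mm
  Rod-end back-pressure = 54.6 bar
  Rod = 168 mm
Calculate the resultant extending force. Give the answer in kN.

F ≈ 615 kN

Cap-side area A_cap = π/4 × (249 mm)² = 48700 mm^2
Rod-side annular area A_ann = π/4 × (249² − 168²) = 26530 mm^2
Net thrust = P_cap·A_cap − P_rod·A_ann = 759.6 kN − 144.8 kN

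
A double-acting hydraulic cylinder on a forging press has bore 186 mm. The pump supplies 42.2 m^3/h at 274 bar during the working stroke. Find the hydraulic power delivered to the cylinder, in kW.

W ≈ 321 kW

Hydraulic power = P × Q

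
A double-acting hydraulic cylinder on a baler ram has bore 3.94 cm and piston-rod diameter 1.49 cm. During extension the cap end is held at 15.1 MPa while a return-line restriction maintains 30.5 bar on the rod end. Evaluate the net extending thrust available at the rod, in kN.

Cap-side area A_cap = π/4 × (3.94 cm)² = 12.19 cm^2
Rod-side annular area A_ann = π/4 × (3.94² − 1.49²) = 10.45 cm^2
Net thrust = P_cap·A_cap − P_rod·A_ann = 18.41 kN − 3.187 kN

F ≈ 15.2 kN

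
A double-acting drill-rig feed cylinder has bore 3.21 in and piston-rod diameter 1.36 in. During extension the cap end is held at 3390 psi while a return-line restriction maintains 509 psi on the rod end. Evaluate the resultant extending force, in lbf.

Cap-side area A_cap = π/4 × (3.21 in)² = 8.093 in^2
Rod-side annular area A_ann = π/4 × (3.21² − 1.36²) = 6.640 in^2
Net thrust = P_cap·A_cap − P_rod·A_ann = 27430 lbf − 3380 lbf

F ≈ 24100 lbf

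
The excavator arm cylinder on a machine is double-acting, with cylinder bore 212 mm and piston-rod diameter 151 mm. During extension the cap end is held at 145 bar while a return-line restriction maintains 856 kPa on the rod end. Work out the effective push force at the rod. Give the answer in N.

F ≈ 4.97e5 N

Cap-side area A_cap = π/4 × (212 mm)² = 35300 mm^2
Rod-side annular area A_ann = π/4 × (212² − 151²) = 17390 mm^2
Net thrust = P_cap·A_cap − P_rod·A_ann = 5.118e5 N − 14890 N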